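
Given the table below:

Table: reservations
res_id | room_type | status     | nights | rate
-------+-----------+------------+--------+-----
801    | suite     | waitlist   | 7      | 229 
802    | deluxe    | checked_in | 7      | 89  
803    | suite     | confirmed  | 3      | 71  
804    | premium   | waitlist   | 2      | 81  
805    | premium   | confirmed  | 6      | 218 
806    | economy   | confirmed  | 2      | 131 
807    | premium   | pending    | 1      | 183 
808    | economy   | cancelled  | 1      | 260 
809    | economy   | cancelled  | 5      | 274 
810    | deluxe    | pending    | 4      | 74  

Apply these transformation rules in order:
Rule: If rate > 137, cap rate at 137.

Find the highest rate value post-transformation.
137

Step 1: Original maximum rate = 274
Step 2: Apply cap at 137
Step 3: 5 records had rate > 137 and were capped
Step 4: Maximum after transformation = 137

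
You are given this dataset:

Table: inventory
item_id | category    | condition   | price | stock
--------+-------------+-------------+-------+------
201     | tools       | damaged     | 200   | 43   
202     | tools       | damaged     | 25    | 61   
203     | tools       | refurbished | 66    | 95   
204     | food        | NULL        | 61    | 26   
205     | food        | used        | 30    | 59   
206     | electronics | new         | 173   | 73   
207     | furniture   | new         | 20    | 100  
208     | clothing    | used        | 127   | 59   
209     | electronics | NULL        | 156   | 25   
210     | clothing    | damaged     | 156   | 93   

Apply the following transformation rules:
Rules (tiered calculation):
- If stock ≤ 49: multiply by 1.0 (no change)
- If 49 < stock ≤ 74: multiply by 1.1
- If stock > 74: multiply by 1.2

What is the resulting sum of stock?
716.8

Step 1: Tier 1 (stock ≤ 49): 3 records, sum = 94 × 1.0 = 94.0
Step 2: Tier 2 (49 < stock ≤ 74): 4 records, sum = 252 × 1.1 = 277.2
Step 3: Tier 3 (stock > 74): 3 records, sum = 288 × 1.2 = 345.6
Step 4: Final sum = 94.0 + 277.2 + 345.6 = 716.8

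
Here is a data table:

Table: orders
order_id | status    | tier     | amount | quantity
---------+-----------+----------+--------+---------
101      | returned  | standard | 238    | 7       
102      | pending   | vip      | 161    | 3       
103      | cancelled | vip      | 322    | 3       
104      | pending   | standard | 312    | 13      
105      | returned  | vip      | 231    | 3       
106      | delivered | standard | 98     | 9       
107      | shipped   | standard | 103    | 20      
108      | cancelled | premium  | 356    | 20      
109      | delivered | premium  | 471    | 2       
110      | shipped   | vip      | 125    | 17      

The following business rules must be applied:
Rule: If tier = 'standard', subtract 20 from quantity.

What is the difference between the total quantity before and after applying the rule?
80

Step 1: Original sum of quantity = 97
Step 2: 4 records have tier = 'standard'
Step 3: Each affected record changes by -20
Step 4: Total change = 4 × -20 = -80
Step 5: New sum = 97 + -80 = 17
Step 6: Difference = |17 - 97| = 80
        (Sum decreased by 80)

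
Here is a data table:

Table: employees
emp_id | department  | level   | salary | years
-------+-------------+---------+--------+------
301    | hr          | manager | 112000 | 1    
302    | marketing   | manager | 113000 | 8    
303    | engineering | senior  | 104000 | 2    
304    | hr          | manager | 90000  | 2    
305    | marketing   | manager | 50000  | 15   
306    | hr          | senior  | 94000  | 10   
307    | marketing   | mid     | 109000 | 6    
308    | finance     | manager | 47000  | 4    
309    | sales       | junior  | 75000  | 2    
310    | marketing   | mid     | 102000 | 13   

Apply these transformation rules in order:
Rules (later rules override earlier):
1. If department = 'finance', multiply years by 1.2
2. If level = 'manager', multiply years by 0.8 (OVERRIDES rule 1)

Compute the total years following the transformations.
57.0

Step 1: Rule 2 takes priority for records with level = 'manager'
  - 5 records: 30 × 0.8 = 24.0
Step 2: Rule 1 applies to remaining records with department = 'finance'
  - 0 records: 0 × 1.2 = 0.0
Step 3: Other records unchanged: 33
Step 4: Final sum = 24.0 + 0.0 + 33 = 57.0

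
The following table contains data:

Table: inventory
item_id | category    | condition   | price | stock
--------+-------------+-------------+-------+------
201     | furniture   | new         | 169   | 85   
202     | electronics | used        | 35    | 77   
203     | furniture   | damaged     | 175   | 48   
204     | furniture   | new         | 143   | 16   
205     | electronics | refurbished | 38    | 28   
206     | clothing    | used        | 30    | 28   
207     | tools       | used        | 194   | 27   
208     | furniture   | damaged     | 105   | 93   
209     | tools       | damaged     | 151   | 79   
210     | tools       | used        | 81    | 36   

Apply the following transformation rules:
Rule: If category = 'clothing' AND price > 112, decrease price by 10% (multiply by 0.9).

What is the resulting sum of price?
1121

Step 1: Find records where category = 'clothing' AND price > 112
Step 2: 0 records match, summing to 0
Step 3: After multiplier: 0 × 0.9 = 0.0
Step 4: Unaffected records sum: 1121
Step 5: Final sum = 0.0 + 1121 = 1121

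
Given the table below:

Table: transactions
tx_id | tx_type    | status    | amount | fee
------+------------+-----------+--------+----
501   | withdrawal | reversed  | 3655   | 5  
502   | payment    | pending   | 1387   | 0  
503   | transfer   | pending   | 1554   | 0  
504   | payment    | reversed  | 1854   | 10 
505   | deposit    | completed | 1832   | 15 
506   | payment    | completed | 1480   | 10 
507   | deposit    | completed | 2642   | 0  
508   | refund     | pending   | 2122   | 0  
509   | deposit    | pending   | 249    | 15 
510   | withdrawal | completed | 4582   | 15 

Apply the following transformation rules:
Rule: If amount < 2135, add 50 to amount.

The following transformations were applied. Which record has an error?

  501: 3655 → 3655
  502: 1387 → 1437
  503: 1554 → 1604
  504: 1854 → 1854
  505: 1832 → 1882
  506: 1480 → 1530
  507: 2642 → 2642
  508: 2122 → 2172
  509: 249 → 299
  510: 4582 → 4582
Record 504 has an error. The correct transformed value should be 1904, not 1854.

Step 1: Check each record against the rule
Step 2: Record 504 has amount = 1854
Step 3: Since 1854 < 2135, the bonus should have been applied
Step 4: Correct value = 1904, but claimed value = 1854
Conclusion: Record 504 has the error.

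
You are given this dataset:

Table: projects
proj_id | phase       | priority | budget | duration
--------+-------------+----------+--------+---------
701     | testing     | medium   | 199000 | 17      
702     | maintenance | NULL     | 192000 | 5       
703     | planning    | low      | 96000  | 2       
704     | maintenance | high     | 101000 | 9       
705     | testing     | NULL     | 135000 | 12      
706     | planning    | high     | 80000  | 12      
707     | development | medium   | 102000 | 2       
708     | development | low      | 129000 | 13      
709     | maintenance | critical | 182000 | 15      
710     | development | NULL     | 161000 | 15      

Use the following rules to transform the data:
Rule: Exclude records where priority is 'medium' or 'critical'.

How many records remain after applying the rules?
7

Step 1: Count records to exclude
  - 2 (medium) + 1 (critical) = 3 records
Step 2: Total records: 10
Step 3: Remaining = 10 - 3 = 7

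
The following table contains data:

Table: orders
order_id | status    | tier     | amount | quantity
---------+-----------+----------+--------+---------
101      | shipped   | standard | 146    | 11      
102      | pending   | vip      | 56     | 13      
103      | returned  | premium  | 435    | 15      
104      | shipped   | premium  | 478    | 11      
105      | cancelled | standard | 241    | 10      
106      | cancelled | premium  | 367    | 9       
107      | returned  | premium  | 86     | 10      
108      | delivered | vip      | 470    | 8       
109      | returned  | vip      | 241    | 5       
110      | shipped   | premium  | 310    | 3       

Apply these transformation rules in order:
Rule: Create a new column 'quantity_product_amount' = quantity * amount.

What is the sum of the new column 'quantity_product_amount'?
26585

Step 1: For each record, compute quantity * amount
Example calculations:
  11 * 146 = 1606
  13 * 56 = 728
  15 * 435 = 6525
  ...
Step 2: Sum all derived values
Step 3: Total = 26585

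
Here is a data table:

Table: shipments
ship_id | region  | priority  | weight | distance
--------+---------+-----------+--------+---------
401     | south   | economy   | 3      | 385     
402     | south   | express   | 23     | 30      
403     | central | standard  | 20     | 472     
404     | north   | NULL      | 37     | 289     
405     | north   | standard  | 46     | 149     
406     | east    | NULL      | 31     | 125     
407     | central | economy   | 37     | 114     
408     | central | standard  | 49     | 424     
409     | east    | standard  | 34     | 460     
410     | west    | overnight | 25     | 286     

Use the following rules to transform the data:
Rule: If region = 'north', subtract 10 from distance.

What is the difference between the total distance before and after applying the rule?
20

Step 1: Original sum of distance = 2734
Step 2: 2 records have region = 'north'
Step 3: Each affected record changes by -10
Step 4: Total change = 2 × -10 = -20
Step 5: New sum = 2734 + -20 = 2714
Step 6: Difference = |2714 - 2734| = 20
        (Sum decreased by 20)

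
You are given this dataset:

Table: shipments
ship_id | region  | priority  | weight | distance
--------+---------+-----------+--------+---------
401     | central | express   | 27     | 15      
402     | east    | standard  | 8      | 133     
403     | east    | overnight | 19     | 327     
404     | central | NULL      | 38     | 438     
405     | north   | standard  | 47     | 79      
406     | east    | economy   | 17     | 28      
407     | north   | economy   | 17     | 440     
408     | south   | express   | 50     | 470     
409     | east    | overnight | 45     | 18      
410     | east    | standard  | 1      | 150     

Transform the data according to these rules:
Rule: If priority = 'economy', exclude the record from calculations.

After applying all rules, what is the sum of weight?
235

Step 1: Identify records where priority = 'economy'
Step 2: The excluded records sum to 34
Step 3: Original total weight = 269
Step 4: Remaining total = 269 - 34 = 235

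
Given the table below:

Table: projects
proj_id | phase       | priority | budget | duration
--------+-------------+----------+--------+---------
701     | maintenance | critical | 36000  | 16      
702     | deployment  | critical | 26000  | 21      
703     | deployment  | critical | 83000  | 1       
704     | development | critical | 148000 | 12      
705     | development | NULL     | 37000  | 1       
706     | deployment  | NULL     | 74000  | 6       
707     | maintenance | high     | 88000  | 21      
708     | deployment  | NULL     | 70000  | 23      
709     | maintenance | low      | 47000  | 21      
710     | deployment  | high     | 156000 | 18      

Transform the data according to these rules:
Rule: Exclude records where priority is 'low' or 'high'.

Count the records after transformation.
7

Step 1: Count records to exclude
  - 1 (low) + 2 (high) = 3 records
Step 2: Total records: 10
Step 3: Remaining = 10 - 3 = 7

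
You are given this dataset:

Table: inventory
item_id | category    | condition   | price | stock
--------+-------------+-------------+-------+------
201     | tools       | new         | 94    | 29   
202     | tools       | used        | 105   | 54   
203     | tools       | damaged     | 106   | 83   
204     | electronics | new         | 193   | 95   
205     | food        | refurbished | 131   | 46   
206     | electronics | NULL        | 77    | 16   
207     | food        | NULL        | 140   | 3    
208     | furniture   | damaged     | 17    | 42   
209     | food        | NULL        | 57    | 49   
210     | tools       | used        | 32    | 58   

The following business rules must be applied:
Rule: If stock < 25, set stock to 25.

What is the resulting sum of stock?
506

Step 1: 2 records have stock < 25
Step 2: These records originally summed to 19
Step 3: After setting to minimum: 2 × 25 = 50
Step 4: Unaffected records sum: 456
Step 5: Final sum = 50 + 456 = 506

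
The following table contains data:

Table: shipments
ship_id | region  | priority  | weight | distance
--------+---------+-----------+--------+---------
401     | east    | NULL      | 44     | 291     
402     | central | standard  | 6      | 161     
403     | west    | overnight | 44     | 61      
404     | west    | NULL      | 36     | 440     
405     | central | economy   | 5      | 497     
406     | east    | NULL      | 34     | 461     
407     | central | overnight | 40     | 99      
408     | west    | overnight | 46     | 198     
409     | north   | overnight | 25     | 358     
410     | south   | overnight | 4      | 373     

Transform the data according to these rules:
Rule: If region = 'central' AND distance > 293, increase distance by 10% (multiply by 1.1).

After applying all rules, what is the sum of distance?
2988.7

Step 1: Find records where region = 'central' AND distance > 293
Step 2: 1 records match, summing to 497
Step 3: After multiplier: 497 × 1.1 = 546.7
Step 4: Unaffected records sum: 2442
Step 5: Final sum = 546.7 + 2442 = 2988.7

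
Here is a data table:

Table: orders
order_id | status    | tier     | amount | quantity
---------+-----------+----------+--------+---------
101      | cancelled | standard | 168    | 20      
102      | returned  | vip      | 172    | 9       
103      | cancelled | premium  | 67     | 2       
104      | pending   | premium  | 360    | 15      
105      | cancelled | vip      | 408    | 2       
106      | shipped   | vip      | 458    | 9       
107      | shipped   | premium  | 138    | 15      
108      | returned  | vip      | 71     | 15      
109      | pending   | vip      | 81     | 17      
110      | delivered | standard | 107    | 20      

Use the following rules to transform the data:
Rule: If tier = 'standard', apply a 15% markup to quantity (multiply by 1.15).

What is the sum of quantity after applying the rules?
130.0

Step 1: Records with tier = 'standard' have total quantity = 40
Step 2: Apply multiplier: 40 × 1.15 = 46.0
Step 3: Other records total: 84
Step 4: Final sum = 46.0 + 84 = 130.0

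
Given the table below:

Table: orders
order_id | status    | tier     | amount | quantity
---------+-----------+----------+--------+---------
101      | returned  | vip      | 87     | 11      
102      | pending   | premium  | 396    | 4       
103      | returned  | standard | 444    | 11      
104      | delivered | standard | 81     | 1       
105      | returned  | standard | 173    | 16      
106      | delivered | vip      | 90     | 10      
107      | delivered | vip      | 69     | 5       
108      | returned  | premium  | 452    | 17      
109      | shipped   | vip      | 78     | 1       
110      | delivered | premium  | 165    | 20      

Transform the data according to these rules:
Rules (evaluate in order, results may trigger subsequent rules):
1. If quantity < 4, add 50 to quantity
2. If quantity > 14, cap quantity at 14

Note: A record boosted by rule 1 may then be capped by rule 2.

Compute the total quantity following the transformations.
111

Step 1: Apply rule 1 to records with quantity < 4
  - 2 records get bonus of 50
  - Of these, 2 records then exceed 14 and get capped
Step 2: Apply rule 2 to records with quantity > 14
  - 3 records (original) are capped
Step 3: Calculate final sum = 111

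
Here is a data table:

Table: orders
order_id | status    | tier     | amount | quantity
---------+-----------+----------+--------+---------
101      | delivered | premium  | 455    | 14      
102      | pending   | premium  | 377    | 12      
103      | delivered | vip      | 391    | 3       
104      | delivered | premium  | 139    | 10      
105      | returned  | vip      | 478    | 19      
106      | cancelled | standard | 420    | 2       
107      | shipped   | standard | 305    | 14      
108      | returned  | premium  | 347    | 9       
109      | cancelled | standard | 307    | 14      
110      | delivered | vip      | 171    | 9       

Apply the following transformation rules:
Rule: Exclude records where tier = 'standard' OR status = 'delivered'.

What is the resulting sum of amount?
1202

Step 1: Find records where tier = 'standard' OR status = 'delivered'
Step 2: 7 records match, summing to 2188
Step 3: Original sum: 3390
Step 4: Remaining sum = 3390 - 2188 = 1202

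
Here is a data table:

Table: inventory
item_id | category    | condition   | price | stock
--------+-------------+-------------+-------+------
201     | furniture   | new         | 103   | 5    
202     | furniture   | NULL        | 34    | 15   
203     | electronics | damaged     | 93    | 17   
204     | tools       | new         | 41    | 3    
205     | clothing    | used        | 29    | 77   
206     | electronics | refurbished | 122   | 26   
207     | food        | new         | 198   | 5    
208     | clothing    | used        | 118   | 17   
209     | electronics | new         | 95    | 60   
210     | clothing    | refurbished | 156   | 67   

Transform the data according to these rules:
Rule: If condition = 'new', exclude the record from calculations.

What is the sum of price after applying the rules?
552

Step 1: Identify records where condition = 'new'
Step 2: The excluded records sum to 437
Step 3: Original total price = 989
Step 4: Remaining total = 989 - 437 = 552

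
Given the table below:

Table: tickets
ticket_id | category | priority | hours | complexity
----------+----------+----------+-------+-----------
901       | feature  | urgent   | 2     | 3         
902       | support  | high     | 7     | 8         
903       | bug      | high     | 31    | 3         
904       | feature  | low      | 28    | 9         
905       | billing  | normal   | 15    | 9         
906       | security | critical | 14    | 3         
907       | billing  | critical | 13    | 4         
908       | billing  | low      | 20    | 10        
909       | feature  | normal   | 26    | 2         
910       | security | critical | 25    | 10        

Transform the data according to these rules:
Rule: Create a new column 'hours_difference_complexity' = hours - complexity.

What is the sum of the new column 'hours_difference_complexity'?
120

Step 1: For each record, compute hours - complexity
Example calculations:
  2 - 3 = -1
  7 - 8 = -1
  31 - 3 = 28
  ...
Step 2: Sum all derived values
Step 3: Total = 120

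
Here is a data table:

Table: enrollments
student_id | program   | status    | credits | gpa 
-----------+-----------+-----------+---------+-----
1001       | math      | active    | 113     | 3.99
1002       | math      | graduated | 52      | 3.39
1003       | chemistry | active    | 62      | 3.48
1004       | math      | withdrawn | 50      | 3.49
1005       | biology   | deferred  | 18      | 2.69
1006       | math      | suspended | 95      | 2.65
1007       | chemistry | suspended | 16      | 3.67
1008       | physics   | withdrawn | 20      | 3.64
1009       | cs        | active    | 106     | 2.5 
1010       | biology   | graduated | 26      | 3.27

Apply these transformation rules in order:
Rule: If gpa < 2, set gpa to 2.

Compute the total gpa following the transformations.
32.77

Step 1: 0 records have gpa < 2
Step 2: These records originally summed to 0
Step 3: After setting to minimum: 0 × 2 = 0
Step 4: Unaffected records sum: 32.77
Step 5: Final sum = 0 + 32.77 = 32.77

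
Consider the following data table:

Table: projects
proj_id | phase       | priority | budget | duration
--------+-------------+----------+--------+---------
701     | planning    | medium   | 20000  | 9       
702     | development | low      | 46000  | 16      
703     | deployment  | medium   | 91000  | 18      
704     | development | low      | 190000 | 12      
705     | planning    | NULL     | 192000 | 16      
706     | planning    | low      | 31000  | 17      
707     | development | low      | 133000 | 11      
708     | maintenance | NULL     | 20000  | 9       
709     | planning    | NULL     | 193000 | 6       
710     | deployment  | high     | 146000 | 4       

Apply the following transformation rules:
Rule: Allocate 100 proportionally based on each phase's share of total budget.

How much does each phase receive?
deployment: 22.32, development: 34.75, maintenance: 1.88, planning: 41.05

Step 1: Calculate total budget = 1062000
Step 2: Calculate each phase's proportion:
  deployment: 237000/1062000 = 22.32% → 22.32
  development: 369000/1062000 = 34.75% → 34.75
  maintenance: 20000/1062000 = 1.88% → 1.88
  planning: 436000/1062000 = 41.05% → 41.05
Step 3: Verify: sum of allocations ≈ 100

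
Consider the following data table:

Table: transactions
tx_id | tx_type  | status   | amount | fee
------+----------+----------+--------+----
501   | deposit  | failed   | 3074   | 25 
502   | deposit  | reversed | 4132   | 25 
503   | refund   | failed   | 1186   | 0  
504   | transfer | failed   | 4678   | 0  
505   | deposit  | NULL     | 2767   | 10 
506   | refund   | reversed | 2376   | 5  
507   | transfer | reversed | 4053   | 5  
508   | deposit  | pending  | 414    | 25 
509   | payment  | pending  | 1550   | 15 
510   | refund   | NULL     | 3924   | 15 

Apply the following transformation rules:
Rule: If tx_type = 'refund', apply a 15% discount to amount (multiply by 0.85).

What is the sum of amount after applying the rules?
27031.1

Step 1: Records with tx_type = 'refund' have total amount = 7486
Step 2: Apply multiplier: 7486 × 0.85 = 6363.1
Step 3: Other records total: 20668
Step 4: Final sum = 6363.1 + 20668 = 27031.1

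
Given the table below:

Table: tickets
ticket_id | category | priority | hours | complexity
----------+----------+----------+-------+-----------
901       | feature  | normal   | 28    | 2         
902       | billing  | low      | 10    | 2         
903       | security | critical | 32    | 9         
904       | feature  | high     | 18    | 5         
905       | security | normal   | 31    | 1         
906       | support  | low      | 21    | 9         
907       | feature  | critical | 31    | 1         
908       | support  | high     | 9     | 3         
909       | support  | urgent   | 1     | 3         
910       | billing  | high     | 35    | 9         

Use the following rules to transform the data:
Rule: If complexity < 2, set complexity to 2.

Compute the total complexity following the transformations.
46

Step 1: 2 records have complexity < 2
Step 2: These records originally summed to 2
Step 3: After setting to minimum: 2 × 2 = 4
Step 4: Unaffected records sum: 42
Step 5: Final sum = 4 + 42 = 46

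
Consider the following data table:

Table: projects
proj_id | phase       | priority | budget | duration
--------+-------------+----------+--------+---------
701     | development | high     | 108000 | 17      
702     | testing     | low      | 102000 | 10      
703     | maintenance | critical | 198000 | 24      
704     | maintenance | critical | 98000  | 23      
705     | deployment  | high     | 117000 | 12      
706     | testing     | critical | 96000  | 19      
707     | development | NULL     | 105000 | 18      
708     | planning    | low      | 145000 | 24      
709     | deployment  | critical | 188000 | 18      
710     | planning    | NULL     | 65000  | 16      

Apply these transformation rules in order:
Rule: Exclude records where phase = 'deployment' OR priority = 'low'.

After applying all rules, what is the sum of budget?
670000

Step 1: Find records where phase = 'deployment' OR priority = 'low'
Step 2: 4 records match, summing to 552000
Step 3: Original sum: 1222000
Step 4: Remaining sum = 1222000 - 552000 = 670000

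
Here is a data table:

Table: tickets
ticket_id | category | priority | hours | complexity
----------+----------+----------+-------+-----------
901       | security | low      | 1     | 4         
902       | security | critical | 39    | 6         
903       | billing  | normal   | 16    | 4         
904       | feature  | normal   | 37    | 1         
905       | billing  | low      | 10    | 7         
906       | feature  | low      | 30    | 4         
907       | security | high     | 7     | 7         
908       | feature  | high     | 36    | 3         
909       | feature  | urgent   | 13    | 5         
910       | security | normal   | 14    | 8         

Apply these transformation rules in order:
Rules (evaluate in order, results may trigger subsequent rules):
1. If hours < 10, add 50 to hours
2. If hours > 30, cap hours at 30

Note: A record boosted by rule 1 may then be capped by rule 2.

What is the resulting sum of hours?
233

Step 1: Apply rule 1 to records with hours < 10
  - 2 records get bonus of 50
  - Of these, 2 records then exceed 30 and get capped
Step 2: Apply rule 2 to records with hours > 30
  - 3 records (original) are capped
Step 3: Calculate final sum = 233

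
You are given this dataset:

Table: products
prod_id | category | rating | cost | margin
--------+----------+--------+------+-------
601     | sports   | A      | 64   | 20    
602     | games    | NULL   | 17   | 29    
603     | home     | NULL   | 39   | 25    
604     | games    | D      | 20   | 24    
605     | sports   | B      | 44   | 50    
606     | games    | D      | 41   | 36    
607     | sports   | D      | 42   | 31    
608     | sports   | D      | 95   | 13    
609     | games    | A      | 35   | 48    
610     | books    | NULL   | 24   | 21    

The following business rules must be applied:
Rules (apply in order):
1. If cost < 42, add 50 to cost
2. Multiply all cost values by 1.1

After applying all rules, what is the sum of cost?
793.1

Step 1: Apply Rule 1 - Add 50 to records with cost < 42
  - 6 records affected: 176 + (6 × 50) = 476
  - Unaffected records: 245
  - Sum after Rule 1: 721
Step 2: Apply Rule 2 - Multiply all by 1.1
  - 721 × 1.1 = 793.1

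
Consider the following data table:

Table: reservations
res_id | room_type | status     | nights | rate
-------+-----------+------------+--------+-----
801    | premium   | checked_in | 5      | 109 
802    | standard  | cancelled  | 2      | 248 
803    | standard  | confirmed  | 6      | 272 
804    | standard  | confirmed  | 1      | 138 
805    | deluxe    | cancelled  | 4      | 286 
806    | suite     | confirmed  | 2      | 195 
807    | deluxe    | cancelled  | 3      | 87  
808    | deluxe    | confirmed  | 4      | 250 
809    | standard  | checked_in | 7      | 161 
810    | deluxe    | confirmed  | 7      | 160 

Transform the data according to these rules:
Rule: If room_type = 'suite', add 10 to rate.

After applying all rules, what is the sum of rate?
1916

Step 1: Count records where room_type = 'suite': 1
Step 2: Total bonus added: 1 × 10 = 10
Step 3: Original sum of rate: 1906
Step 4: Final sum = 1906 + 10 = 1916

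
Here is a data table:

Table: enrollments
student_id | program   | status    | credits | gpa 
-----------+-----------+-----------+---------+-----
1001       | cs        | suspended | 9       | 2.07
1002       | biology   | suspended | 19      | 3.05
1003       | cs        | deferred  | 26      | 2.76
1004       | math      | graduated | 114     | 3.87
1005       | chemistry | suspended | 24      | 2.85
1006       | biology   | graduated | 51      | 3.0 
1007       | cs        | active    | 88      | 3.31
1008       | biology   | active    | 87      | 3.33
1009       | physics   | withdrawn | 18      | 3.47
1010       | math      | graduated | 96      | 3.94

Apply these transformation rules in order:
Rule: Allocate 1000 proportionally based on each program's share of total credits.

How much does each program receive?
biology: 295.11, chemistry: 45.11, cs: 231.2, math: 394.74, physics: 33.83

Step 1: Calculate total credits = 532
Step 2: Calculate each program's proportion:
  biology: 157/532 = 29.51% → 295.11
  chemistry: 24/532 = 4.51% → 45.11
  cs: 123/532 = 23.12% → 231.2
  math: 210/532 = 39.47% → 394.74
  physics: 18/532 = 3.38% → 33.83
Step 3: Verify: sum of allocations ≈ 1000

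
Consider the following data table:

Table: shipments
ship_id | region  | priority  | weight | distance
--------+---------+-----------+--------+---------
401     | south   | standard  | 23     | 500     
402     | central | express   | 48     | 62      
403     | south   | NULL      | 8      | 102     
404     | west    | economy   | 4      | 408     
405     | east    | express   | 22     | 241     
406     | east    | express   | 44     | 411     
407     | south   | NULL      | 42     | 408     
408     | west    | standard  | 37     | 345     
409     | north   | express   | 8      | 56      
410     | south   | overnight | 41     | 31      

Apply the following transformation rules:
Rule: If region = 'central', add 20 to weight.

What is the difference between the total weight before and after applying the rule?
20

Step 1: Original sum of weight = 277
Step 2: 1 records have region = 'central'
Step 3: Each affected record changes by 20
Step 4: Total change = 1 × 20 = 20
Step 5: New sum = 277 + 20 = 297
Step 6: Difference = |297 - 277| = 20
        (Sum increased by 20)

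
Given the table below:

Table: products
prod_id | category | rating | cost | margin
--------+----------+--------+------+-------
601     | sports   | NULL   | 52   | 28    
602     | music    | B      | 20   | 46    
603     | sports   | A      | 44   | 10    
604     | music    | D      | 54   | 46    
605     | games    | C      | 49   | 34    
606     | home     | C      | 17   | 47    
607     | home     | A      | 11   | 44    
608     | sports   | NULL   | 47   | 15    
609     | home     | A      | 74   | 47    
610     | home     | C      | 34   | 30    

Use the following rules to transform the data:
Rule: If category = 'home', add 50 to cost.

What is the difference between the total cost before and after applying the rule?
200

Step 1: Original sum of cost = 402
Step 2: 4 records have category = 'home'
Step 3: Each affected record changes by 50
Step 4: Total change = 4 × 50 = 200
Step 5: New sum = 402 + 200 = 602
Step 6: Difference = |602 - 402| = 200
        (Sum increased by 200)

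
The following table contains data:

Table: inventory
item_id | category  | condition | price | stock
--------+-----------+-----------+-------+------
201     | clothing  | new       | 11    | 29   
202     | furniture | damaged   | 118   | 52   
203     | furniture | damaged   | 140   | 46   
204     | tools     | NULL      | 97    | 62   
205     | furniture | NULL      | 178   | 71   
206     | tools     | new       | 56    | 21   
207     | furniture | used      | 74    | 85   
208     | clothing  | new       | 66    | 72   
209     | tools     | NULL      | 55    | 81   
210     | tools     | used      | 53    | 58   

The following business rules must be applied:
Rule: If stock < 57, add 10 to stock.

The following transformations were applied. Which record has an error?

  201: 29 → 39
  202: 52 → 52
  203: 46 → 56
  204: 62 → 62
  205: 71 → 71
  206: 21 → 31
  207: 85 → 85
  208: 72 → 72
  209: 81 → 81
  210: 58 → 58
Record 202 has an error. The correct transformed value should be 62, not 52.

Step 1: Check each record against the rule
Step 2: Record 202 has stock = 52
Step 3: Since 52 < 57, the bonus should have been applied
Step 4: Correct value = 62, but claimed value = 52
Conclusion: Record 202 has the error.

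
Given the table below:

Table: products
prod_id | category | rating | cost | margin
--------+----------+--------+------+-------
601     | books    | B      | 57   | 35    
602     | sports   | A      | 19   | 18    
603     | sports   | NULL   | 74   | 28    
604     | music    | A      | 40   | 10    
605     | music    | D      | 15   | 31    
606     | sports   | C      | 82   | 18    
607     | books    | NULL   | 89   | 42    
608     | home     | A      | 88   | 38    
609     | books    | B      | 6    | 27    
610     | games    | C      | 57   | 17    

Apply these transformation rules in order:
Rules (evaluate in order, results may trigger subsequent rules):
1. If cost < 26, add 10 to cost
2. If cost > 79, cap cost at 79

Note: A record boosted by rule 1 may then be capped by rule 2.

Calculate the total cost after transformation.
535

Step 1: Apply rule 1 to records with cost < 26
  - 3 records get bonus of 10
  - Of these, 0 records then exceed 79 and get capped
Step 2: Apply rule 2 to records with cost > 79
  - 3 records (original) are capped
Step 3: Calculate final sum = 535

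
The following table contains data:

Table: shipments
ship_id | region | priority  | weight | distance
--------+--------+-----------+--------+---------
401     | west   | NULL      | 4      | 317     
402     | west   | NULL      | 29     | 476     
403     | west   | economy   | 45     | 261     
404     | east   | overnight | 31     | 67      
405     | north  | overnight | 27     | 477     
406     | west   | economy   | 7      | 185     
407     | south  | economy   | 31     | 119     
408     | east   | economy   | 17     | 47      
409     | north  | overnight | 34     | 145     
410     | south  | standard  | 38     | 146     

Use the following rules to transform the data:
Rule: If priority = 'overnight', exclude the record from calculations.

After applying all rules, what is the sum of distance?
1551

Step 1: Identify records where priority = 'overnight'
Step 2: The excluded records sum to 689
Step 3: Original total distance = 2240
Step 4: Remaining total = 2240 - 689 = 1551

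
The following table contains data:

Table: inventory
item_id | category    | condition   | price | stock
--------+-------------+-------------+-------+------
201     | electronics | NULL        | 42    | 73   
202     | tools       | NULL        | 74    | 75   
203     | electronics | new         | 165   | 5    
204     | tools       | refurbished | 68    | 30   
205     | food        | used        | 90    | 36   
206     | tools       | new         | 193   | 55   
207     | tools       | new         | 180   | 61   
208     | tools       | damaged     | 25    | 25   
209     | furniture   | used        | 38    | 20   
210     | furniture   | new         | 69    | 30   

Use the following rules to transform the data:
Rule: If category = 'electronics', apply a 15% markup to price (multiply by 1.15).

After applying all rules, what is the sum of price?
975.05

Step 1: Records with category = 'electronics' have total price = 207
Step 2: Apply multiplier: 207 × 1.15 = 238.05
Step 3: Other records total: 737
Step 4: Final sum = 238.05 + 737 = 975.05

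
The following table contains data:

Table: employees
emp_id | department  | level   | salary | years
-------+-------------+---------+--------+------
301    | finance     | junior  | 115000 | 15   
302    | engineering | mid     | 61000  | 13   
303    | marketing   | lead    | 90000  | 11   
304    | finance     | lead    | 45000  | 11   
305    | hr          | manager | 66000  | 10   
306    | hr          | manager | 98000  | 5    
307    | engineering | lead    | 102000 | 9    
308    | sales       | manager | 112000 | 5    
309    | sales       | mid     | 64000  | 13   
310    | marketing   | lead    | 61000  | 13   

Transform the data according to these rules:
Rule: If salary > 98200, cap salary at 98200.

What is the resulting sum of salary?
779600

Step 1: 3 records have salary > 98200
Step 2: These records originally summed to 329000
Step 3: After capping: 3 × 98200 = 294600
Step 4: Unaffected records sum: 485000
Step 5: Final sum = 294600 + 485000 = 779600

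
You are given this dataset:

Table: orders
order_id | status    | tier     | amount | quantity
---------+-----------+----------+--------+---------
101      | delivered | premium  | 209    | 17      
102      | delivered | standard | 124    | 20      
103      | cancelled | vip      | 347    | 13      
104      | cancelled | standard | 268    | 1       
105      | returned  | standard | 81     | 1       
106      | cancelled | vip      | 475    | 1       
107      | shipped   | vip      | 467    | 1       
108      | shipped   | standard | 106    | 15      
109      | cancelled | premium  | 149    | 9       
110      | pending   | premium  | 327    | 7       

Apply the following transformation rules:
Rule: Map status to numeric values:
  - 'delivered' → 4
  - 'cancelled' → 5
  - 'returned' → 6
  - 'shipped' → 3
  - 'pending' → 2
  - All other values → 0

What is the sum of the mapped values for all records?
42

Step 1: Apply mapping to each record
Step 2: Count by status:
  'delivered': 2 records × 4 = 8
  'cancelled': 4 records × 5 = 20
  'returned': 1 records × 6 = 6
  'shipped': 2 records × 3 = 6
  'pending': 1 records × 2 = 2
Step 3: Sum all mapped values = 42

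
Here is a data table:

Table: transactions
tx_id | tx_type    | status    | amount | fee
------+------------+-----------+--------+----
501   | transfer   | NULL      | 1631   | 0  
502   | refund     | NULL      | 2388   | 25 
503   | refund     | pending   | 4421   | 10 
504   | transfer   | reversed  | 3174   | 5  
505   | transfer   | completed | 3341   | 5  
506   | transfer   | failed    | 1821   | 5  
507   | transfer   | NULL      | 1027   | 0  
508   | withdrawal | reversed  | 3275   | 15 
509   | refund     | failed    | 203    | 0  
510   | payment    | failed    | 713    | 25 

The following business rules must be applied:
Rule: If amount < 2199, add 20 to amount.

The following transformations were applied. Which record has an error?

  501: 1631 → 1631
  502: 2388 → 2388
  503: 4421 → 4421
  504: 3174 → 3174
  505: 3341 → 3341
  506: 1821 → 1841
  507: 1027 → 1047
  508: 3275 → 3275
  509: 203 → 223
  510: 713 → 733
Record 501 has an error. The correct transformed value should be 1651, not 1631.

Step 1: Check each record against the rule
Step 2: Record 501 has amount = 1631
Step 3: Since 1631 < 2199, the bonus should have been applied
Step 4: Correct value = 1651, but claimed value = 1631
Conclusion: Record 501 has the error.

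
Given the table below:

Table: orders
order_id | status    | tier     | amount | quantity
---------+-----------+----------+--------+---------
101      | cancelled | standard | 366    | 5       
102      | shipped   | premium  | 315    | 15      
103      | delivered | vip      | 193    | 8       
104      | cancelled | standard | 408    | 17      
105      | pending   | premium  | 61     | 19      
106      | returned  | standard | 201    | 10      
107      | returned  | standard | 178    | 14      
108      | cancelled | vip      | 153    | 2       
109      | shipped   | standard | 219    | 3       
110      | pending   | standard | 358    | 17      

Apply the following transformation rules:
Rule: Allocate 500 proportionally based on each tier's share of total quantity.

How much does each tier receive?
premium: 154.55, standard: 300.0, vip: 45.45

Step 1: Calculate total quantity = 110
Step 2: Calculate each tier's proportion:
  premium: 34/110 = 30.91% → 154.55
  standard: 66/110 = 60.00% → 300.0
  vip: 10/110 = 9.09% → 45.45
Step 3: Verify: sum of allocations ≈ 500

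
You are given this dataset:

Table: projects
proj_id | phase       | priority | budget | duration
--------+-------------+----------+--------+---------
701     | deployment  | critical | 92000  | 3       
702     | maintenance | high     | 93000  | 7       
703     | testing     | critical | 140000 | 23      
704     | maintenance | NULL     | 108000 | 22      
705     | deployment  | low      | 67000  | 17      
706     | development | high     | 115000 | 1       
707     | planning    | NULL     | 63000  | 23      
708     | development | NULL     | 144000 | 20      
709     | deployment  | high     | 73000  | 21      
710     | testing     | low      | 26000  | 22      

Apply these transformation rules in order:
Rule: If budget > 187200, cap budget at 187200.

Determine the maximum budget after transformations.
144000

Step 1: Original maximum budget = 144000
Step 2: Check cap of 187200 against maximum
Step 3: No records exceed the cap (max 144000 <= cap 187200), so no capping applies
Step 4: Maximum after transformation = 144000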